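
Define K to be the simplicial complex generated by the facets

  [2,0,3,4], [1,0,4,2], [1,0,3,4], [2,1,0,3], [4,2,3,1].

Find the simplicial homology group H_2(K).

Order the vertices as 0 < 1 < 2 < 3 < 4. Listing each simplex with vertices in this order, K has dimension 3 with simplices:

  0-simplices (5): [0], [1], [2], [3], [4]
  1-simplices (10): [0,1], [0,2], [0,3], [0,4], [1,2], [1,3], [1,4], [2,3], [2,4], [3,4]
  2-simplices (10): [0,1,2], [0,1,3], [0,1,4], [0,2,3], [0,2,4], [0,3,4], [1,2,3], [1,2,4], [1,3,4], [2,3,4]
  3-simplices (5): [0,1,2,3], [0,1,2,4], [0,1,3,4], [0,2,3,4], [1,2,3,4]

so the chain groups are C_0 ≅ Z^5, C_1 ≅ Z^10, C_2 ≅ Z^10, C_3 ≅ Z^5.

Boundary ∂_1: C_1 → C_0 sends each edge [p,q] (with p < q) to q − p. For instance
  ∂[0,4] = [4] − [0].
The 5×10 boundary matrix has rank 4 and Smith normal form diag(1,1,1,1).

The boundary map ∂_2: C_2 → C_1 acts by ∂[p,q,r] = [q,r] − [p,r] + [p,q]. For instance
  ∂[2,3,4] = [3,4] − [2,4] + [2,3],
  ∂[0,2,3] = [2,3] − [0,3] + [0,2].
The 10×10 boundary matrix has rank 6 and Smith normal form diag(1,1,1,1,1,1).

∂_3: C_3 → C_2 sends each 3-simplex σ to the alternating sum Σ_i (−1)^i (σ with its i-th vertex removed). For instance
  ∂[0,1,3,4] = [1,3,4] − [0,3,4] + [0,1,4] − [0,1,3],
  ∂[0,1,2,3] = [1,2,3] − [0,2,3] + [0,1,3] − [0,1,2].
This gives a 10×5 integer matrix of rank 4; reducing to Smith normal form yields diagonal entries (1,1,1,1).

From H_k ≅ ker(∂_k) / im(∂_{k+1}) we obtain:

  H_2: rank ker ∂_2 − rank ∂_3 = (10 − 6) − 4 = 0, and the invariant factors of ∂_3 are all 1, so H_2 = 0.

(K is a triangulation of the 3-sphere S^3.)

H_2 ≅ 0.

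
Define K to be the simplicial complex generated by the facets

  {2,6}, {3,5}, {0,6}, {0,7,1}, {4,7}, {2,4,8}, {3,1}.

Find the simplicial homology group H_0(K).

H_0 ≅ Z.

Take the total order 0 < 1 < 2 < 3 < 4 < 5 < 6 < 7 < 8 on the vertex set. Then K (dimension 2) consists of the simplices:

  0-simplices (9): [0], [1], [2], [3], [4], [5], [6], [7], [8]
  1-simplices (11): [0,1], [0,6], [0,7], [1,3], [1,7], [2,4], [2,6], [2,8], [3,5], [4,7], [4,8]
  2-simplices (2): [0,1,7], [2,4,8]

so the chain groups are C_0 ≅ Z^9, C_1 ≅ Z^11, C_2 ≅ Z^2.

The boundary map ∂_1: C_1 → C_0 is given by ∂[p,q] = [q] − [p].
As a 9×11 matrix over Z this has rank 8, with invariant factors (1,1,1,1,1,1,1,1).

Boundary ∂_2: C_2 → C_1 acts by ∂[p,q,r] = [q,r] − [p,r] + [p,q]. For instance
  ∂[0,1,7] = [1,7] − [0,7] + [0,1],
  ∂[2,4,8] = [4,8] − [2,8] + [2,4].
As a 11×2 matrix over Z this has rank 2, with invariant factors (1,1).

Now H_k = ker ∂_k / im ∂_{k+1}, so:

  H_0: rank C_0 − rank ∂_1 = 9 − 8 = 1, and the invariant factors of ∂_1 are all 1, so H_0 = Z.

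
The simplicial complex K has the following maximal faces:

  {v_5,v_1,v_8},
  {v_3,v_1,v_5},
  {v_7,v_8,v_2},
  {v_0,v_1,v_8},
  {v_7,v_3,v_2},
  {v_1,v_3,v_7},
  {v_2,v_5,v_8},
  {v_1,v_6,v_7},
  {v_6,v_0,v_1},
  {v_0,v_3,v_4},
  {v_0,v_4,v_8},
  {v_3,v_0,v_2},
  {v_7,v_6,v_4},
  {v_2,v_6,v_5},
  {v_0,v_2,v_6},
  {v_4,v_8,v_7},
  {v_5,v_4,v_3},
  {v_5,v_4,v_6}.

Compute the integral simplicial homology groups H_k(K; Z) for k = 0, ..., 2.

K has 9 vertices, 27 edges, 18 triangles.
rank ∂_0 = 0, rank ∂_1 = 8 ⇒ b_0 = 9 − 0 − 8 = 1; all invariant factors of ∂_1 are 1 so no torsion. So H_0 ≅ Z.
rank ∂_1 = 8, rank ∂_2 = 17 ⇒ b_1 = 27 − 8 − 17 = 2; all invariant factors of ∂_2 are 1 so no torsion. So H_1 ≅ Z^2.
rank ∂_2 = 17, rank ∂_3 = 0 ⇒ b_2 = 18 − 17 − 0 = 1. So H_2 ≅ Z.

H_0 ≅ Z,  H_1 ≅ Z^2,  H_2 ≅ Z.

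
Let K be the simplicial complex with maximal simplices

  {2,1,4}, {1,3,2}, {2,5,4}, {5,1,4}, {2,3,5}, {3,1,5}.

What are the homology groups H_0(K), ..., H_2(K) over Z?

K has 5 vertices, 9 edges, 6 triangles.
rank ∂_0 = 0, rank ∂_1 = 4 ⇒ b_0 = 5 − 0 − 4 = 1; all invariant factors of ∂_1 are 1 so no torsion. So H_0 ≅ Z.
rank ∂_1 = 4, rank ∂_2 = 5 ⇒ b_1 = 9 − 4 − 5 = 0; all invariant factors of ∂_2 are 1 so no torsion. So H_1 ≅ 0.
rank ∂_2 = 5, rank ∂_3 = 0 ⇒ b_2 = 6 − 5 − 0 = 1. So H_2 ≅ Z.

H_0 = Z,  H_1 = 0,  H_2 = Z.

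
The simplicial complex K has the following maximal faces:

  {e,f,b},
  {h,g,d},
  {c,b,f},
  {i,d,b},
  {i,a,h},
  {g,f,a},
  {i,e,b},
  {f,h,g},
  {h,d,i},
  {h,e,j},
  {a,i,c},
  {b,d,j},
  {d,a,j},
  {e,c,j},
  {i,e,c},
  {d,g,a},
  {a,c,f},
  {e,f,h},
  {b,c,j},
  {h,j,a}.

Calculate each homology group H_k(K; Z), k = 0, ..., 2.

H_0 ≅ Z,  H_1 ≅ Z × Z/2,  H_2 = 0.

K has 10 vertices, 30 edges, 20 triangles.
rank ∂_0 = 0, rank ∂_1 = 9 ⇒ b_0 = 10 − 0 − 9 = 1; all invariant factors of ∂_1 are 1 so no torsion. So H_0 ≅ Z.
rank ∂_1 = 9, rank ∂_2 = 20 ⇒ b_1 = 30 − 9 − 20 = 1; ∂_2 has invariant factor(s) [2] giving torsion. So H_1 ≅ Z × Z/2.
rank ∂_2 = 20, rank ∂_3 = 0 ⇒ b_2 = 20 − 20 − 0 = 0. So H_2 ≅ 0.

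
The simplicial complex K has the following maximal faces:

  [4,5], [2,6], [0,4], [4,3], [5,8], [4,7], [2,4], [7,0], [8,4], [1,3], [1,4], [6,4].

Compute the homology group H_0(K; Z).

H_0 ≅ Z.

Take the total order 0 < 1 < 2 < 3 < 4 < 5 < 6 < 7 < 8 on the vertex set. Then K (dimension 1) consists of the simplices:

  0-simplices (9): [0], [1], [2], [3], [4], [5], [6], [7], [8]
  1-simplices (12): [0,4], [0,7], [1,3], [1,4], [2,4], [2,6], [3,4], [4,5], [4,6], [4,7], [4,8], [5,8]

giving chain groups C_0 ≅ Z^9, C_1 ≅ Z^12.

Boundary ∂_1: C_1 → C_0 sends each edge [p,q] (with p < q) to q − p. For instance
  ∂[2,6] = [6] − [2].
This gives a 9×12 integer matrix of rank 8; reducing to Smith normal form yields diagonal entries (1,1,1,1,1,1,1,1).

Now H_k = ker ∂_k / im ∂_{k+1}, so:

  H_0: rank C_0 − rank ∂_1 = 9 − 8 = 1, and the invariant factors of ∂_1 are all 1, so H_0 ≅ Z.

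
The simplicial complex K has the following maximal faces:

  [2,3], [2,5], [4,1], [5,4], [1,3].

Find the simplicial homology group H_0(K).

Order the vertices as 1 < 2 < 3 < 4 < 5. Listing each simplex with vertices in this order, K has dimension 1 with simplices:

  0-simplices (5): [1], [2], [3], [4], [5]
  1-simplices (5): [1,3], [1,4], [2,3], [2,5], [4,5]

so the chain groups are C_0 ≅ Z^5, C_1 ≅ Z^5.

The boundary map ∂_1: C_1 → C_0 is given by ∂[p,q] = [q] − [p].
As a 5×5 matrix over Z this has rank 4, with invariant factors (1,1,1,1).

Computing H_k = (kernel of ∂_k) / (image of ∂_{k+1}):

  H_0: rank C_0 − rank ∂_1 = 5 − 4 = 1, and the invariant factors of ∂_1 are all 1, so H_0 = Z.

H_0 ≅ Z.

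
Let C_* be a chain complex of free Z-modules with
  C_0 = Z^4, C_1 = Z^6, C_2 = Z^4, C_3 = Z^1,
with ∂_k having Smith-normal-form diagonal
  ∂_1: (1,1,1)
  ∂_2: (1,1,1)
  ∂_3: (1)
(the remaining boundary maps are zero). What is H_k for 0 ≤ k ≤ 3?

H_0: b_0 = 4 − 0 − 3 = 1; torsion from ∂_1 factors > 1: none. So H_0 ≅ Z.
H_1: b_1 = 6 − 3 − 3 = 0; torsion from ∂_2 factors > 1: none. So H_1 ≅ 0.
H_2: b_2 = 4 − 3 − 1 = 0; torsion from ∂_3 factors > 1: none. So H_2 ≅ 0.
H_3: b_3 = 1 − 1 − 0 = 0; torsion from ∂_4 factors > 1: none. So H_3 ≅ 0.

H_0 ≅ Z,  H_1 = 0,  H_2 = 0,  H_3 = 0.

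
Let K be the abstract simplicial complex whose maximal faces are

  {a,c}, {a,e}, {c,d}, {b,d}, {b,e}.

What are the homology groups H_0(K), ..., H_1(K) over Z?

H_0 = Z,  H_1 = Z.

Take the total order a < b < c < d < e on the vertex set. Then K (dimension 1) consists of the simplices:

  0-simplices (5): a, b, c, d, e
  1-simplices (5): ac, ae, bd, be, cd

Hence C_0 ≅ Z^5, C_1 ≅ Z^5.

Boundary ∂_1: C_1 → C_0 is given by ∂[p,q] = [q] − [p]. For instance
  ∂ac = c − a.
The resulting 5×5 matrix has rank 4, and its Smith normal form has invariant factors (1,1,1,1).

Now H_k = ker ∂_k / im ∂_{k+1}, so:

  H_0: rank C_0 − rank ∂_1 = 5 − 4 = 1, and the invariant factors of ∂_1 are all 1, so H_0 ≅ Z.
  H_1: rank ker ∂_1 − rank ∂_2 = (5 − 4) − 0 = 1, and there is no ∂_2, so H_1 ≅ Z.

(K is a triangulation of the circle S^1.)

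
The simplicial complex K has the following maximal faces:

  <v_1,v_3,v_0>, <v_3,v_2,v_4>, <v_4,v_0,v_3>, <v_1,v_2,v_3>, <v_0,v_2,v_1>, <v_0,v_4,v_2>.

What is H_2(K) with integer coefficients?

H_2 = Z.

Take the total order v_0 < v_1 < v_2 < v_3 < v_4 on the vertex set. Then K (dimension 2) consists of the simplices:

  0-simplices (5): [v_0], [v_1], [v_2], [v_3], [v_4]
  1-simplices (9): [v_0,v_1], [v_0,v_2], [v_0,v_3], [v_0,v_4], [v_1,v_2], [v_1,v_3], [v_2,v_3], [v_2,v_4], [v_3,v_4]
  2-simplices (6): [v_0,v_1,v_2], [v_0,v_1,v_3], [v_0,v_2,v_4], [v_0,v_3,v_4], [v_1,v_2,v_3], [v_2,v_3,v_4]

so the chain groups are C_0 ≅ Z^5, C_1 ≅ Z^9, C_2 ≅ Z^6.

Boundary ∂_1: C_1 → C_0 maps an edge to its endpoints' difference, ∂[p,q] = q − p.
The resulting 5×9 matrix has rank 4, and its Smith normal form has invariant factors (1,1,1,1).

∂_2: C_2 → C_1 sends each 2-simplex [p,q,r] to [q,r] − [p,r] + [p,q]. For instance
  ∂[v_0,v_2,v_4] = [v_2,v_4] − [v_0,v_4] + [v_0,v_2],
  ∂[v_0,v_1,v_3] = [v_1,v_3] − [v_0,v_3] + [v_0,v_1].
This gives a 9×6 integer matrix of rank 5; reducing to Smith normal form yields diagonal entries (1,1,1,1,1).

Now H_k = ker ∂_k / im ∂_{k+1}, so:

  H_2: rank ker ∂_2 − rank ∂_3 = (6 − 5) − 0 = 1, and there is no ∂_3, so H_2 ≅ Z.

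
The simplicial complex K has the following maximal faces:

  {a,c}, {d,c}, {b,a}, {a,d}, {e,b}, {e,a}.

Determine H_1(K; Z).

Fix the vertex order a < b < c < d < e and write every simplex with vertices in increasing order. Then dim K = 1 and the simplices of K are:

  0-simplices (5): a, b, c, d, e
  1-simplices (6): ab, ac, ad, ae, be, cd

Hence C_0 ≅ Z^5, C_1 ≅ Z^6.

Boundary ∂_1: C_1 → C_0 is given by ∂[p,q] = [q] − [p].
As a 5×6 matrix over Z this has rank 4, with invariant factors (1,1,1,1).

Reading off H_k = ker ∂_k / im ∂_{k+1}:

  H_1: rank ker ∂_1 − rank ∂_2 = (6 − 4) − 0 = 2, and there is no ∂_2, so H_1 ≅ Z^2.

H_1 ≅ Z^2.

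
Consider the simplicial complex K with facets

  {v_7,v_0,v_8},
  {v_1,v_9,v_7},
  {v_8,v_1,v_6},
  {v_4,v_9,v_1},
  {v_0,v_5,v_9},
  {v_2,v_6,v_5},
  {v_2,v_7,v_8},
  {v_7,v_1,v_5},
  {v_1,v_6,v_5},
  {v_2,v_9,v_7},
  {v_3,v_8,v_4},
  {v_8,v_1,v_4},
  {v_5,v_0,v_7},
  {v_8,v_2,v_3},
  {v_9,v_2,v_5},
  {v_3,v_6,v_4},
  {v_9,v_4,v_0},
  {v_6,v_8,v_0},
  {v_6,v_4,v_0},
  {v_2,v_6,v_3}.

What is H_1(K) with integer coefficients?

We work with the vertex ordering v_0 < v_1 < v_2 < v_3 < v_4 < v_5 < v_6 < v_7 < v_8 < v_9. The simplices of K, each written with vertices in increasing order, are:

  0-simplices (10): [v_0], [v_1], [v_2], [v_3], [v_4], [v_5], [v_6], [v_7], [v_8], [v_9]
  1-simplices (30): (30 of them)
  2-simplices (20): (20 of them)

Hence C_0 ≅ Z^10, C_1 ≅ Z^30, C_2 ≅ Z^20.

Boundary ∂_1: C_1 → C_0 sends each edge [p,q] (with p < q) to q − p.
The 10×30 boundary matrix has rank 9 and Smith normal form diag(1,1,1,1,1,1,1,1,1).

Boundary ∂_2: C_2 → C_1 sends each 2-simplex [p,q,r] to [q,r] − [p,r] + [p,q]. For instance
  ∂[v_2,v_3,v_8] = [v_3,v_8] − [v_2,v_8] + [v_2,v_3],
  ∂[v_2,v_3,v_6] = [v_3,v_6] − [v_2,v_6] + [v_2,v_3].
As a 30×20 matrix over Z this has rank 20, with invariant factors (1,1,1,1,1,1,1,1,1,1,1,1,1,1,1,1,1,1,1,2).

From H_k ≅ ker(∂_k) / im(∂_{k+1}) we obtain:

  H_1: rank ker ∂_1 − rank ∂_2 = (30 − 9) − 20 = 1, and ∂_2 has invariant factor 2 > 1, so H_1 ≅ Z ⊕ Z_2.

H_1 ≅ Z ⊕ Z_2.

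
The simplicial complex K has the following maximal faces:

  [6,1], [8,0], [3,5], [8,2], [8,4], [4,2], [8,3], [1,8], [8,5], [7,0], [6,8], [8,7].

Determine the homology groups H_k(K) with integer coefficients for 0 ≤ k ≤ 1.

Fix the vertex order 0 < 1 < 2 < 3 < 4 < 5 < 6 < 7 < 8 and write every simplex with vertices in increasing order. Then dim K = 1 and the simplices of K are:

  0-simplices (9): [0], [1], [2], [3], [4], [5], [6], [7], [8]
  1-simplices (12): [0,7], [0,8], [1,6], [1,8], [2,4], [2,8], [3,5], [3,8], [4,8], [5,8], [6,8], [7,8]

giving chain groups C_0 ≅ Z^9, C_1 ≅ Z^12.

Boundary ∂_1: C_1 → C_0 sends each edge [p,q] (with p < q) to q − p. For instance
  ∂[1,6] = [6] − [1].
This gives a 9×12 integer matrix of rank 8; reducing to Smith normal form yields diagonal entries (1,1,1,1,1,1,1,1).

Computing H_k = (kernel of ∂_k) / (image of ∂_{k+1}):

  H_0: rank C_0 − rank ∂_1 = 9 − 8 = 1, and the invariant factors of ∂_1 are all 1, so H_0 = Z.
  H_1: rank ker ∂_1 − rank ∂_2 = (12 − 8) − 0 = 4, and there is no ∂_2, so H_1 = Z^4.

As a check, the Euler characteristic is 9 − 12 = -3, which agrees with 1 − 4 = -3.
(K is a triangulation of a wedge of 4 circles.)

H_0 = Z,  H_1 = Z^4.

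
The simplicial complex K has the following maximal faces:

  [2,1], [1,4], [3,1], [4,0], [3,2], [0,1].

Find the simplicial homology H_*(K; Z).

Fix the vertex order 0 < 1 < 2 < 3 < 4 and write every simplex with vertices in increasing order. Then dim K = 1 and the simplices of K are:

  0-simplices (5): [0], [1], [2], [3], [4]
  1-simplices (6): [0,1], [0,4], [1,2], [1,3], [1,4], [2,3]

giving chain groups C_0 ≅ Z^5, C_1 ≅ Z^6.

∂_1: C_1 → C_0 maps an edge to its endpoints' difference, ∂[p,q] = q − p. For instance
  ∂[0,4] = [4] − [0].
The resulting 5×6 matrix has rank 4, and its Smith normal form has invariant factors (1,1,1,1).

From H_k ≅ ker(∂_k) / im(∂_{k+1}) we obtain:

  H_0: rank C_0 − rank ∂_1 = 5 − 4 = 1, and the invariant factors of ∂_1 are all 1, so H_0 = Z.
  H_1: rank ker ∂_1 − rank ∂_2 = (6 − 4) − 0 = 2, and there is no ∂_2, so H_1 = Z^2.

H_0 ≅ Z,  H_1 ≅ Z^2.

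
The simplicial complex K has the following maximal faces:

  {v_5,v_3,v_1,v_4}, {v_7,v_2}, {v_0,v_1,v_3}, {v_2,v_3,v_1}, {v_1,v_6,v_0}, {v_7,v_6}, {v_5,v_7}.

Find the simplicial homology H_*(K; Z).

H_0 ≅ Z,  H_1 ≅ Z^2,  H_2 = 0,  H_3 = 0.

K has 8 vertices, 15 edges, 7 triangles, 1 3-simplex.
rank ∂_0 = 0, rank ∂_1 = 7 ⇒ b_0 = 8 − 0 − 7 = 1; all invariant factors of ∂_1 are 1 so no torsion. So H_0 = Z.
rank ∂_1 = 7, rank ∂_2 = 6 ⇒ b_1 = 15 − 7 − 6 = 2; all invariant factors of ∂_2 are 1 so no torsion. So H_1 = Z^2.
rank ∂_2 = 6, rank ∂_3 = 1 ⇒ b_2 = 7 − 6 − 1 = 0; all invariant factors of ∂_3 are 1 so no torsion. So H_2 = 0.
rank ∂_3 = 1, rank ∂_4 = 0 ⇒ b_3 = 1 − 1 − 0 = 0. So H_3 = 0.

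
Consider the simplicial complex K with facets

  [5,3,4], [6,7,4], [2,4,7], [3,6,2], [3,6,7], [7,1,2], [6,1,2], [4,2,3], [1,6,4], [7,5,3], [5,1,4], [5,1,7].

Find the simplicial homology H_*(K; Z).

Fix the vertex order 1 < 2 < 3 < 4 < 5 < 6 < 7 and write every simplex with vertices in increasing order. Then dim K = 2 and the simplices of K are:

  0-simplices (7): [1], [2], [3], [4], [5], [6], [7]
  1-simplices (18): [1,2], [1,4], [1,5], [1,6], [1,7], [2,3], [2,4], [2,6], [2,7], [3,4], [3,5], [3,6], [3,7], [4,5], [4,6], [4,7], [5,7], [6,7]
  2-simplices (12): [1,2,6], [1,2,7], [1,4,5], [1,4,6], [1,5,7], [2,3,4], [2,3,6], [2,4,7], [3,4,5], [3,5,7], [3,6,7], [4,6,7]

giving chain groups C_0 ≅ Z^7, C_1 ≅ Z^18, C_2 ≅ Z^12.

∂_1: C_1 → C_0 is given by ∂[p,q] = [q] − [p].
As a 7×18 matrix over Z this has rank 6, with invariant factors (1,1,1,1,1,1).

∂_2: C_2 → C_1 sends each 2-simplex [p,q,r] to [q,r] − [p,r] + [p,q]. For instance
  ∂[2,3,4] = [3,4] − [2,4] + [2,3],
  ∂[1,4,6] = [4,6] − [1,6] + [1,4].
As a 18×12 matrix over Z this has rank 12, with invariant factors (1,1,1,1,1,1,1,1,1,1,1,2).

From H_k ≅ ker(∂_k) / im(∂_{k+1}) we obtain:

  H_0: rank C_0 − rank ∂_1 = 7 − 6 = 1, and the invariant factors of ∂_1 are all 1, so H_0 = Z.
  H_1: rank ker ∂_1 − rank ∂_2 = (18 − 6) − 12 = 0, and ∂_2 has invariant factor 2 > 1, so H_1 = Z/2.
  H_2: rank ker ∂_2 − rank ∂_3 = (12 − 12) − 0 = 0, and there is no ∂_3, so H_2 = 0.

As a check, the Euler characteristic is 7 − 18 + 12 = 1, which agrees with 1 − 0 + 0 = 1.
(K is a triangulation of the real projective plane RP^2.)

H_0 ≅ Z,  H_1 ≅ Z/2,  H_2 = 0.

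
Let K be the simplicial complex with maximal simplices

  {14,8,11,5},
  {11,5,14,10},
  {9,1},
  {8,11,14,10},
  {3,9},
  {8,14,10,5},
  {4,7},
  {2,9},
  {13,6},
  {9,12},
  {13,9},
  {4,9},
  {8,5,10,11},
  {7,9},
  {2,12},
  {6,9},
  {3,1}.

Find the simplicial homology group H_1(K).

K has 14 vertices, 22 edges, 10 triangles, 5 3-simplices.
rank ∂_1 = 12, rank ∂_2 = 6 ⇒ b_1 = 22 − 12 − 6 = 4; all invariant factors of ∂_2 are 1 so no torsion. So H_1 ≅ Z^4.

H_1 = Z^4.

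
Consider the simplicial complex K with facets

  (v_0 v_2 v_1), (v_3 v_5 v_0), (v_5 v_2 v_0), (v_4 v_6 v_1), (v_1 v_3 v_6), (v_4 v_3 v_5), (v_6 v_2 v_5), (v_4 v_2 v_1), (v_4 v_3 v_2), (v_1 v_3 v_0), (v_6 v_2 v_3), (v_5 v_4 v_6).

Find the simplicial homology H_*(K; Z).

Fix the vertex order v_0 < v_1 < v_2 < v_3 < v_4 < v_5 < v_6 and write every simplex with vertices in increasing order. Then dim K = 2 and the simplices of K are:

  0-simplices (7): [v_0], [v_1], [v_2], [v_3], [v_4], [v_5], [v_6]
  1-simplices (18): (18 of them)
  2-simplices (12): (12 of them)

giving chain groups C_0 ≅ Z^7, C_1 ≅ Z^18, C_2 ≅ Z^12.

The boundary map ∂_1: C_1 → C_0 is given by ∂[p,q] = [q] − [p]. For instance
  ∂[v_1,v_3] = [v_3] − [v_1].
The resulting 7×18 matrix has rank 6, and its Smith normal form has invariant factors (1,1,1,1,1,1).

Boundary ∂_2: C_2 → C_1 sends each 2-simplex [p,q,r] to [q,r] − [p,r] + [p,q]. For instance
  ∂[v_3,v_4,v_5] = [v_4,v_5] − [v_3,v_5] + [v_3,v_4],
  ∂[v_2,v_3,v_6] = [v_3,v_6] − [v_2,v_6] + [v_2,v_3].
The resulting 18×12 matrix has rank 12, and its Smith normal form has invariant factors (1,1,1,1,1,1,1,1,1,1,1,2).

Now H_k = ker ∂_k / im ∂_{k+1}, so:

  H_0: rank C_0 − rank ∂_1 = 7 − 6 = 1, and the invariant factors of ∂_1 are all 1, so H_0 ≅ Z.
  H_1: rank ker ∂_1 − rank ∂_2 = (18 − 6) − 12 = 0, and ∂_2 has invariant factor 2 > 1, so H_1 ≅ Z/2.
  H_2: rank ker ∂_2 − rank ∂_3 = (12 − 12) − 0 = 0, and there is no ∂_3, so H_2 ≅ 0.

(K is a triangulation of the real projective plane RP^2.)

H_0 = Z,  H_1 = Z/2,  H_2 = 0.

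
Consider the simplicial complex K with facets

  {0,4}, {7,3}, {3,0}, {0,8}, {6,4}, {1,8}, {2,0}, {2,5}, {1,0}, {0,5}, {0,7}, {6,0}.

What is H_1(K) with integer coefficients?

H_1 ≅ Z^4.

Take the total order 0 < 1 < 2 < 3 < 4 < 5 < 6 < 7 < 8 on the vertex set. Then K (dimension 1) consists of the simplices:

  0-simplices (9): [0], [1], [2], [3], [4], [5], [6], [7], [8]
  1-simplices (12): [0,1], [0,2], [0,3], [0,4], [0,5], [0,6], [0,7], [0,8], [1,8], [2,5], [3,7], [4,6]

giving chain groups C_0 ≅ Z^9, C_1 ≅ Z^12.

The boundary map ∂_1: C_1 → C_0 is given by ∂[p,q] = [q] − [p]. For instance
  ∂[0,2] = [2] − [0].
This gives a 9×12 integer matrix of rank 8; reducing to Smith normal form yields diagonal entries (1,1,1,1,1,1,1,1).

Reading off H_k = ker ∂_k / im ∂_{k+1}:

  H_1: rank ker ∂_1 − rank ∂_2 = (12 − 8) − 0 = 4, and there is no ∂_2, so H_1 ≅ Z^4.

(K is a triangulation of a wedge of 4 circles.)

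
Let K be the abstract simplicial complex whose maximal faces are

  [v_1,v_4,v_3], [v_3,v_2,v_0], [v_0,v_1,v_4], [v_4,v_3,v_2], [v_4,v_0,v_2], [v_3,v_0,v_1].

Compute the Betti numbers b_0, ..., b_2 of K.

Order the vertices as v_0 < v_1 < v_2 < v_3 < v_4. Listing each simplex with vertices in this order, K has dimension 2 with simplices:

  0-simplices (5): [v_0], [v_1], [v_2], [v_3], [v_4]
  1-simplices (9): [v_0,v_1], [v_0,v_2], [v_0,v_3], [v_0,v_4], [v_1,v_3], [v_1,v_4], [v_2,v_3], [v_2,v_4], [v_3,v_4]
  2-simplices (6): [v_0,v_1,v_3], [v_0,v_1,v_4], [v_0,v_2,v_3], [v_0,v_2,v_4], [v_1,v_3,v_4], [v_2,v_3,v_4]

so the chain groups are C_0 ≅ Z^5, C_1 ≅ Z^9, C_2 ≅ Z^6.

Boundary ∂_1: C_1 → C_0 sends each edge [p,q] (with p < q) to q − p.
The resulting 5×9 matrix has rank 4, and its Smith normal form has invariant factors (1,1,1,1).

The boundary map ∂_2: C_2 → C_1 sends each 2-simplex [p,q,r] to [q,r] − [p,r] + [p,q]. For instance
  ∂[v_0,v_1,v_4] = [v_1,v_4] − [v_0,v_4] + [v_0,v_1],
  ∂[v_0,v_2,v_3] = [v_2,v_3] − [v_0,v_3] + [v_0,v_2].
As a 9×6 matrix over Z this has rank 5, with invariant factors (1,1,1,1,1).

Reading off H_k = ker ∂_k / im ∂_{k+1}:

  H_0: rank C_0 − rank ∂_1 = 5 − 4 = 1, and the invariant factors of ∂_1 are all 1, so H_0 = Z.
  H_1: rank ker ∂_1 − rank ∂_2 = (9 − 4) − 5 = 0, and the invariant factors of ∂_2 are all 1, so H_1 = 0.
  H_2: rank ker ∂_2 − rank ∂_3 = (6 − 5) − 0 = 1, and there is no ∂_3, so H_2 = Z.

(K is a triangulation of the 2-sphere S^2.)

Hence the Betti numbers are b_0 = 1, b_1 = 0, b_2 = 1.

b_0 = 1, b_1 = 0, b_2 = 1.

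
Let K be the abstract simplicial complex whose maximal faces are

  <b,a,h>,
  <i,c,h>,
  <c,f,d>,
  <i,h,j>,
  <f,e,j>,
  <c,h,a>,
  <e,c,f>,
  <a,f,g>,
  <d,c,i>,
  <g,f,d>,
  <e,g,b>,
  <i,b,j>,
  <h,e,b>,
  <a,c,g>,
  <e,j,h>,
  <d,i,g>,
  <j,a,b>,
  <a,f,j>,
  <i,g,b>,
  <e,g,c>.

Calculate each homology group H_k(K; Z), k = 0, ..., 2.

H_0 ≅ Z,  H_1 ≅ Z ⊕ Z/2,  H_2 = 0.

Take the total order a < b < c < d < e < f < g < h < i < j on the vertex set. Then K (dimension 2) consists of the simplices:

  0-simplices (10): a, b, c, d, e, f, g, h, i, j
  1-simplices (30): ab, ac, af, ag, ah, aj, be, bg, bh, bi, bj, cd, ce, cf, cg, ch, ci, df, dg, di, ef, eg, eh, ej, fg, fj, gi, hi, hj, ij
  2-simplices (20): abh, abj, acg, ach, afg, afj, beg, beh, bgi, bij, cdf, cdi, cef, ceg, chi, dfg, dgi, efj, ehj, hij

Hence C_0 ≅ Z^10, C_1 ≅ Z^30, C_2 ≅ Z^20.

The boundary map ∂_1: C_1 → C_0 is given by ∂[p,q] = [q] − [p].
This gives a 10×30 integer matrix of rank 9; reducing to Smith normal form yields diagonal entries (1,1,1,1,1,1,1,1,1).

∂_2: C_2 → C_1 maps a triangle to the signed sum of its edges. For instance
  ∂bgi = gi − bi + bg,
  ∂cef = ef − cf + ce.
This gives a 30×20 integer matrix of rank 20; reducing to Smith normal form yields diagonal entries (1,1,1,1,1,1,1,1,1,1,1,1,1,1,1,1,1,1,1,2).

From H_k ≅ ker(∂_k) / im(∂_{k+1}) we obtain:

  H_0: rank C_0 − rank ∂_1 = 10 − 9 = 1, and the invariant factors of ∂_1 are all 1, so H_0 ≅ Z.
  H_1: rank ker ∂_1 − rank ∂_2 = (30 − 9) − 20 = 1, and ∂_2 has invariant factor 2 > 1, so H_1 ≅ Z ⊕ Z/2.
  H_2: rank ker ∂_2 − rank ∂_3 = (20 − 20) − 0 = 0, and there is no ∂_3, so H_2 ≅ 0.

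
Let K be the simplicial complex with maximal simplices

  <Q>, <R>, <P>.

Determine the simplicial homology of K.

H_0 ≅ Z^3.

Fix the vertex order P < Q < R and write every simplex with vertices in increasing order. Then dim K = 0 and the simplices of K are:

  0-simplices (3): P, Q, R

Hence C_0 ≅ Z^3.

Now H_k = ker ∂_k / im ∂_{k+1}, so:

  H_0: rank C_0 − rank ∂_1 = 3 − 0 = 3, and there is no ∂_1, so H_0 = Z^3.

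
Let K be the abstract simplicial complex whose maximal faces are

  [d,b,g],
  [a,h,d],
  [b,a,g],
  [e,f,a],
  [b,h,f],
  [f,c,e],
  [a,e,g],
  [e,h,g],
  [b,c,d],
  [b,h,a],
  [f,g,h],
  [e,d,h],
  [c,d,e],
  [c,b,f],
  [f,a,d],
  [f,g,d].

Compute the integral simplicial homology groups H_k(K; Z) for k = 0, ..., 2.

We work with the vertex ordering a < b < c < d < e < f < g < h. The simplices of K, each written with vertices in increasing order, are:

  0-simplices (8): a, b, c, d, e, f, g, h
  1-simplices (24): ab, ad, ae, af, ag, ah, bc, bd, bf, bg, bh, cd, ce, cf, de, df, dg, dh, ef, eg, eh, fg, fh, gh
  2-simplices (16): abg, abh, adf, adh, aef, aeg, bcd, bcf, bdg, bfh, cde, cef, deh, dfg, egh, fgh

so the chain groups are C_0 ≅ Z^8, C_1 ≅ Z^24, C_2 ≅ Z^16.

∂_1: C_1 → C_0 maps an edge to its endpoints' difference, ∂[p,q] = q − p. For instance
  ∂gh = h − g.
The resulting 8×24 matrix has rank 7, and its Smith normal form has invariant factors (1,1,1,1,1,1,1).

Boundary ∂_2: C_2 → C_1 maps a triangle to the signed sum of its edges. For instance
  ∂bcd = cd − bd + bc,
  ∂bdg = dg − bg + bd.
This gives a 24×16 integer matrix of rank 15; reducing to Smith normal form yields diagonal entries (1,1,1,1,1,1,1,1,1,1,1,1,1,1,1).

Reading off H_k = ker ∂_k / im ∂_{k+1}:

  H_0: rank C_0 − rank ∂_1 = 8 − 7 = 1, and the invariant factors of ∂_1 are all 1, so H_0 ≅ Z.
  H_1: rank ker ∂_1 − rank ∂_2 = (24 − 7) − 15 = 2, and the invariant factors of ∂_2 are all 1, so H_1 ≅ Z^2.
  H_2: rank ker ∂_2 − rank ∂_3 = (16 − 15) − 0 = 1, and there is no ∂_3, so H_2 ≅ Z.

H_0 ≅ Z,  H_1 ≅ Z^2,  H_2 ≅ Z.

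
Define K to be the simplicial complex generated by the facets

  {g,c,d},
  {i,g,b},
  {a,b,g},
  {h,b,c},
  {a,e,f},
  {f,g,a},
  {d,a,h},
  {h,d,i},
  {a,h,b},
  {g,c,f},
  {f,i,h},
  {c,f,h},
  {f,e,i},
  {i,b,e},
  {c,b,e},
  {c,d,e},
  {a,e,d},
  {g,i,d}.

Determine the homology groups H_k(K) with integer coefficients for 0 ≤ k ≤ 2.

Take the total order a < b < c < d < e < f < g < h < i on the vertex set. Then K (dimension 2) consists of the simplices:

  0-simplices (9): a, b, c, d, e, f, g, h, i
  1-simplices (27): ab, ad, ae, af, ag, ah, bc, be, bg, bh, bi, cd, ce, cf, cg, ch, de, dg, dh, di, ef, ei, fg, fh, fi, gi, hi
  2-simplices (18): abg, abh, ade, adh, aef, afg, bce, bch, bei, bgi, cde, cdg, cfg, cfh, dgi, dhi, efi, fhi

so the chain groups are C_0 ≅ Z^9, C_1 ≅ Z^27, C_2 ≅ Z^18.

Boundary ∂_1: C_1 → C_0 is given by ∂[p,q] = [q] − [p]. For instance
  ∂bc = c − b.
The resulting 9×27 matrix has rank 8, and its Smith normal form has invariant factors (1,1,1,1,1,1,1,1).

∂_2: C_2 → C_1 maps a triangle to the signed sum of its edges. For instance
  ∂cde = de − ce + cd,
  ∂bgi = gi − bi + bg.
As a 27×18 matrix over Z this has rank 17, with invariant factors (1,1,1,1,1,1,1,1,1,1,1,1,1,1,1,1,1).

Now H_k = ker ∂_k / im ∂_{k+1}, so:

  H_0: rank C_0 − rank ∂_1 = 9 − 8 = 1, and the invariant factors of ∂_1 are all 1, so H_0 ≅ Z.
  H_1: rank ker ∂_1 − rank ∂_2 = (27 − 8) − 17 = 2, and the invariant factors of ∂_2 are all 1, so H_1 ≅ Z^2.
  H_2: rank ker ∂_2 − rank ∂_3 = (18 − 17) − 0 = 1, and there is no ∂_3, so H_2 ≅ Z.

As a check, the Euler characteristic is 9 − 27 + 18 = 0, which agrees with 1 − 2 + 1 = 0.

H_0 = Z,  H_1 = Z^2,  H_2 = Z.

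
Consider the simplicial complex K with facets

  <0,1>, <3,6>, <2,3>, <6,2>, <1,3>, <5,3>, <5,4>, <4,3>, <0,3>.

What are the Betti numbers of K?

Order the vertices as 0 < 1 < 2 < 3 < 4 < 5 < 6. Listing each simplex with vertices in this order, K has dimension 1 with simplices:

  0-simplices (7): [0], [1], [2], [3], [4], [5], [6]
  1-simplices (9): [0,1], [0,3], [1,3], [2,3], [2,6], [3,4], [3,5], [3,6], [4,5]

giving chain groups C_0 ≅ Z^7, C_1 ≅ Z^9.

Boundary ∂_1: C_1 → C_0 sends each edge [p,q] (with p < q) to q − p.
As a 7×9 matrix over Z this has rank 6, with invariant factors (1,1,1,1,1,1).

Now H_k = ker ∂_k / im ∂_{k+1}, so:

  H_0: rank C_0 − rank ∂_1 = 7 − 6 = 1, and the invariant factors of ∂_1 are all 1, so H_0 = Z.
  H_1: rank ker ∂_1 − rank ∂_2 = (9 − 6) − 0 = 3, and there is no ∂_2, so H_1 = Z^3.

Hence the Betti numbers are b_0 = 1, b_1 = 3.

b_0 = 1, b_1 = 3.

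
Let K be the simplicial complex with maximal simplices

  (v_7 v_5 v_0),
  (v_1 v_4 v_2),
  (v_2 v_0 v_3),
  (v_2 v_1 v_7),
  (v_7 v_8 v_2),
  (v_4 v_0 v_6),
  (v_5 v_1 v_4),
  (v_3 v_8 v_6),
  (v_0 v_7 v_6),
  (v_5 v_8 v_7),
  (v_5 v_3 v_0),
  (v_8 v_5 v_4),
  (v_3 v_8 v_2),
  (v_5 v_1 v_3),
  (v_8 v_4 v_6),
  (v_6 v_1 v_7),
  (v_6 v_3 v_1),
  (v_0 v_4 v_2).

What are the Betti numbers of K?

We work with the vertex ordering v_0 < v_1 < v_2 < v_3 < v_4 < v_5 < v_6 < v_7 < v_8. The simplices of K, each written with vertices in increasing order, are:

  0-simplices (9): [v_0], [v_1], [v_2], [v_3], [v_4], [v_5], [v_6], [v_7], [v_8]
  1-simplices (27): (27 of them)
  2-simplices (18): (18 of them)

Hence C_0 ≅ Z^9, C_1 ≅ Z^27, C_2 ≅ Z^18.

Boundary ∂_1: C_1 → C_0 is given by ∂[p,q] = [q] − [p]. For instance
  ∂[v_4,v_5] = [v_5] − [v_4].
As a 9×27 matrix over Z this has rank 8, with invariant factors (1,1,1,1,1,1,1,1).

The boundary map ∂_2: C_2 → C_1 maps a triangle to the signed sum of its edges. For instance
  ∂[v_0,v_6,v_7] = [v_6,v_7] − [v_0,v_7] + [v_0,v_6],
  ∂[v_2,v_7,v_8] = [v_7,v_8] − [v_2,v_8] + [v_2,v_7].
The 27×18 boundary matrix has rank 17 and Smith normal form diag(1,1,1,1,1,1,1,1,1,1,1,1,1,1,1,1,1).

Now H_k = ker ∂_k / im ∂_{k+1}, so:

  H_0: rank C_0 − rank ∂_1 = 9 − 8 = 1, and the invariant factors of ∂_1 are all 1, so H_0 ≅ Z.
  H_1: rank ker ∂_1 − rank ∂_2 = (27 − 8) − 17 = 2, and the invariant factors of ∂_2 are all 1, so H_1 ≅ Z^2.
  H_2: rank ker ∂_2 − rank ∂_3 = (18 − 17) − 0 = 1, and there is no ∂_3, so H_2 ≅ Z.

Hence the Betti numbers are b_0 = 1, b_1 = 2, b_2 = 1.

b_0 = 1, b_1 = 2, b_2 = 1.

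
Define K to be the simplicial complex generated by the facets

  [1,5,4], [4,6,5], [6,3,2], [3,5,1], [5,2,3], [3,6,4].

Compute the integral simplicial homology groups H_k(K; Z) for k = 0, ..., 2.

Fix the vertex order 1 < 2 < 3 < 4 < 5 < 6 and write every simplex with vertices in increasing order. Then dim K = 2 and the simplices of K are:

  0-simplices (6): [1], [2], [3], [4], [5], [6]
  1-simplices (12): [1,3], [1,4], [1,5], [2,3], [2,5], [2,6], [3,4], [3,5], [3,6], [4,5], [4,6], [5,6]
  2-simplices (6): [1,3,5], [1,4,5], [2,3,5], [2,3,6], [3,4,6], [4,5,6]

Hence C_0 ≅ Z^6, C_1 ≅ Z^12, C_2 ≅ Z^6.

Boundary ∂_1: C_1 → C_0 is given by ∂[p,q] = [q] − [p]. For instance
  ∂[1,4] = [4] − [1].
As a 6×12 matrix over Z this has rank 5, with invariant factors (1,1,1,1,1).

Boundary ∂_2: C_2 → C_1 maps a triangle to the signed sum of its edges. For instance
  ∂[2,3,6] = [3,6] − [2,6] + [2,3],
  ∂[4,5,6] = [5,6] − [4,6] + [4,5].
This gives a 12×6 integer matrix of rank 6; reducing to Smith normal form yields diagonal entries (1,1,1,1,1,1).

From H_k ≅ ker(∂_k) / im(∂_{k+1}) we obtain:

  H_0: rank C_0 − rank ∂_1 = 6 − 5 = 1, and the invariant factors of ∂_1 are all 1, so H_0 ≅ Z.
  H_1: rank ker ∂_1 − rank ∂_2 = (12 − 5) − 6 = 1, and the invariant factors of ∂_2 are all 1, so H_1 ≅ Z.
  H_2: rank ker ∂_2 − rank ∂_3 = (6 − 6) − 0 = 0, and there is no ∂_3, so H_2 ≅ 0.

H_0 ≅ Z,  H_1 ≅ Z,  H_2 = 0.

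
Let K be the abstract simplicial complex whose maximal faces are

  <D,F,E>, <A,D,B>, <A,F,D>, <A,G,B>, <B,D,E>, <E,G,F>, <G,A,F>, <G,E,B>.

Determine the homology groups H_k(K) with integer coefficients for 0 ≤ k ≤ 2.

Fix the vertex order A < B < D < E < F < G and write every simplex with vertices in increasing order. Then dim K = 2 and the simplices of K are:

  0-simplices (6): A, B, D, E, F, G
  1-simplices (12): AB, AD, AF, AG, BD, BE, BG, DE, DF, EF, EG, FG
  2-simplices (8): ABD, ABG, ADF, AFG, BDE, BEG, DEF, EFG

giving chain groups C_0 ≅ Z^6, C_1 ≅ Z^12, C_2 ≅ Z^8.

The boundary map ∂_1: C_1 → C_0 sends each edge [p,q] (with p < q) to q − p.
This gives a 6×12 integer matrix of rank 5; reducing to Smith normal form yields diagonal entries (1,1,1,1,1).

The boundary map ∂_2: C_2 → C_1 maps a triangle to the signed sum of its edges. For instance
  ∂ABG = BG − AG + AB,
  ∂DEF = EF − DF + DE.
The 12×8 boundary matrix has rank 7 and Smith normal form diag(1,1,1,1,1,1,1).

Now H_k = ker ∂_k / im ∂_{k+1}, so:

  H_0: rank C_0 − rank ∂_1 = 6 − 5 = 1, and the invariant factors of ∂_1 are all 1, so H_0 ≅ Z.
  H_1: rank ker ∂_1 − rank ∂_2 = (12 − 5) − 7 = 0, and the invariant factors of ∂_2 are all 1, so H_1 ≅ 0.
  H_2: rank ker ∂_2 − rank ∂_3 = (8 − 7) − 0 = 1, and there is no ∂_3, so H_2 ≅ Z.

As a check, the Euler characteristic is 6 − 12 + 8 = 2, which agrees with 1 − 0 + 1 = 2.

H_0 ≅ Z,  H_1 = 0,  H_2 ≅ Z.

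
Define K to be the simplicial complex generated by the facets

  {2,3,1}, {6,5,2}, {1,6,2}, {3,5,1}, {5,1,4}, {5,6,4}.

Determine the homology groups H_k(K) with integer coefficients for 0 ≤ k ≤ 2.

We work with the vertex ordering 1 < 2 < 3 < 4 < 5 < 6. The simplices of K, each written with vertices in increasing order, are:

  0-simplices (6): [1], [2], [3], [4], [5], [6]
  1-simplices (12): [1,2], [1,3], [1,4], [1,5], [1,6], [2,3], [2,5], [2,6], [3,5], [4,5], [4,6], [5,6]
  2-simplices (6): [1,2,3], [1,2,6], [1,3,5], [1,4,5], [2,5,6], [4,5,6]

giving chain groups C_0 ≅ Z^6, C_1 ≅ Z^12, C_2 ≅ Z^6.

Boundary ∂_1: C_1 → C_0 maps an edge to its endpoints' difference, ∂[p,q] = q − p.
As a 6×12 matrix over Z this has rank 5, with invariant factors (1,1,1,1,1).

∂_2: C_2 → C_1 acts by ∂[p,q,r] = [q,r] − [p,r] + [p,q]. For instance
  ∂[1,2,3] = [2,3] − [1,3] + [1,2],
  ∂[4,5,6] = [5,6] − [4,6] + [4,5].
The 12×6 boundary matrix has rank 6 and Smith normal form diag(1,1,1,1,1,1).

Now H_k = ker ∂_k / im ∂_{k+1}, so:

  H_0: rank C_0 − rank ∂_1 = 6 − 5 = 1, and the invariant factors of ∂_1 are all 1, so H_0 ≅ Z.
  H_1: rank ker ∂_1 − rank ∂_2 = (12 − 5) − 6 = 1, and the invariant factors of ∂_2 are all 1, so H_1 ≅ Z.
  H_2: rank ker ∂_2 − rank ∂_3 = (6 − 6) − 0 = 0, and there is no ∂_3, so H_2 ≅ 0.

H_0 = Z,  H_1 = Z,  H_2 = 0.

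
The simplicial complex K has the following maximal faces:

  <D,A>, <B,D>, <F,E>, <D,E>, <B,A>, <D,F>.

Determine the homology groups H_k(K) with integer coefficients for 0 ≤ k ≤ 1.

K has 5 vertices, 6 edges.
rank ∂_0 = 0, rank ∂_1 = 4 ⇒ b_0 = 5 − 0 − 4 = 1; all invariant factors of ∂_1 are 1 so no torsion. So H_0 ≅ Z.
rank ∂_1 = 4, rank ∂_2 = 0 ⇒ b_1 = 6 − 4 − 0 = 2. So H_1 ≅ Z^2.

H_0 = Z,  H_1 = Z^2.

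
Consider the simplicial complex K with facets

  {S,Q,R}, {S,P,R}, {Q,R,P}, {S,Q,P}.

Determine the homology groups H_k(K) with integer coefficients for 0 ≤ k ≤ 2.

H_0 ≅ Z,  H_1 = 0,  H_2 ≅ Z.

Take the total order P < Q < R < S on the vertex set. Then K (dimension 2) consists of the simplices:

  0-simplices (4): P, Q, R, S
  1-simplices (6): PQ, PR, PS, QR, QS, RS
  2-simplices (4): PQR, PQS, PRS, QRS

giving chain groups C_0 ≅ Z^4, C_1 ≅ Z^6, C_2 ≅ Z^4.

Boundary ∂_1: C_1 → C_0 maps an edge to its endpoints' difference, ∂[p,q] = q − p. For instance
  ∂PR = R − P.
As a 4×6 matrix over Z this has rank 3, with invariant factors (1,1,1).

The boundary map ∂_2: C_2 → C_1 maps a triangle to the signed sum of its edges. For instance
  ∂QRS = RS − QS + QR,
  ∂PQS = QS − PS + PQ.
The 6×4 boundary matrix has rank 3 and Smith normal form diag(1,1,1).

Now H_k = ker ∂_k / im ∂_{k+1}, so:

  H_0: rank C_0 − rank ∂_1 = 4 − 3 = 1, and the invariant factors of ∂_1 are all 1, so H_0 ≅ Z.
  H_1: rank ker ∂_1 − rank ∂_2 = (6 − 3) − 3 = 0, and the invariant factors of ∂_2 are all 1, so H_1 ≅ 0.
  H_2: rank ker ∂_2 − rank ∂_3 = (4 − 3) − 0 = 1, and there is no ∂_3, so H_2 ≅ Z.

As a check, the Euler characteristic is 4 − 6 + 4 = 2, which agrees with 1 − 0 + 1 = 2.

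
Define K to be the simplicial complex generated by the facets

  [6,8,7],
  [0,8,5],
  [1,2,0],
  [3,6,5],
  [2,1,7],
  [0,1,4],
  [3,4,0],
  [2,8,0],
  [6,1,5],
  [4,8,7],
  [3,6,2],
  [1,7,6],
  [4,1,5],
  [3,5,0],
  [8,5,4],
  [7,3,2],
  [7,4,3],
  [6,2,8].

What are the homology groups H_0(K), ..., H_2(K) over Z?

H_0 = Z,  H_1 = Z ⊕ Z/2,  H_2 = 0.

Order the vertices as 0 < 1 < 2 < 3 < 4 < 5 < 6 < 7 < 8. Listing each simplex with vertices in this order, K has dimension 2 with simplices:

  0-simplices (9): [0], [1], [2], [3], [4], [5], [6], [7], [8]
  1-simplices (27): (27 of them)
  2-simplices (18): [0,1,2], [0,1,4], [0,2,8], [0,3,4], [0,3,5], [0,5,8], [1,2,7], [1,4,5], [1,5,6], [1,6,7], [2,3,6], [2,3,7], [2,6,8], [3,4,7], [3,5,6], [4,5,8], [4,7,8], [6,7,8]

so the chain groups are C_0 ≅ Z^9, C_1 ≅ Z^27, C_2 ≅ Z^18.

∂_1: C_1 → C_0 maps an edge to its endpoints' difference, ∂[p,q] = q − p. For instance
  ∂[0,3] = [3] − [0].
The 9×27 boundary matrix has rank 8 and Smith normal form diag(1,1,1,1,1,1,1,1).

Boundary ∂_2: C_2 → C_1 maps a triangle to the signed sum of its edges. For instance
  ∂[1,4,5] = [4,5] − [1,5] + [1,4],
  ∂[0,3,5] = [3,5] − [0,5] + [0,3].
The resulting 27×18 matrix has rank 18, and its Smith normal form has invariant factors (1,1,1,1,1,1,1,1,1,1,1,1,1,1,1,1,1,2).

Now H_k = ker ∂_k / im ∂_{k+1}, so:

  H_0: rank C_0 − rank ∂_1 = 9 − 8 = 1, and the invariant factors of ∂_1 are all 1, so H_0 = Z.
  H_1: rank ker ∂_1 − rank ∂_2 = (27 − 8) − 18 = 1, and ∂_2 has invariant factor 2 > 1, so H_1 = Z ⊕ Z/2.
  H_2: rank ker ∂_2 − rank ∂_3 = (18 − 18) − 0 = 0, and there is no ∂_3, so H_2 = 0.

As a check, the Euler characteristic is 9 − 27 + 18 = 0, which agrees with 1 − 1 + 0 = 0.
(K is a triangulation of the Klein bottle.)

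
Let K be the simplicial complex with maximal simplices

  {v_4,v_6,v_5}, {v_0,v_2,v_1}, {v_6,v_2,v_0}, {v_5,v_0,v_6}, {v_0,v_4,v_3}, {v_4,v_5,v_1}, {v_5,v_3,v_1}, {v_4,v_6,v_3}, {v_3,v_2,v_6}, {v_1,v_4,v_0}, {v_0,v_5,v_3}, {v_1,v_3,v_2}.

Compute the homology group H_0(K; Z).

Fix the vertex order v_0 < v_1 < v_2 < v_3 < v_4 < v_5 < v_6 and write every simplex with vertices in increasing order. Then dim K = 2 and the simplices of K are:

  0-simplices (7): [v_0], [v_1], [v_2], [v_3], [v_4], [v_5], [v_6]
  1-simplices (18): (18 of them)
  2-simplices (12): (12 of them)

giving chain groups C_0 ≅ Z^7, C_1 ≅ Z^18, C_2 ≅ Z^12.

∂_1: C_1 → C_0 is given by ∂[p,q] = [q] − [p]. For instance
  ∂[v_1,v_4] = [v_4] − [v_1].
This gives a 7×18 integer matrix of rank 6; reducing to Smith normal form yields diagonal entries (1,1,1,1,1,1).

Boundary ∂_2: C_2 → C_1 maps a triangle to the signed sum of its edges. For instance
  ∂[v_1,v_2,v_3] = [v_2,v_3] − [v_1,v_3] + [v_1,v_2],
  ∂[v_0,v_5,v_6] = [v_5,v_6] − [v_0,v_6] + [v_0,v_5].
The resulting 18×12 matrix has rank 12, and its Smith normal form has invariant factors (1,1,1,1,1,1,1,1,1,1,1,2).

From H_k ≅ ker(∂_k) / im(∂_{k+1}) we obtain:

  H_0: rank C_0 − rank ∂_1 = 7 − 6 = 1, and the invariant factors of ∂_1 are all 1, so H_0 ≅ Z.

H_0 ≅ Z.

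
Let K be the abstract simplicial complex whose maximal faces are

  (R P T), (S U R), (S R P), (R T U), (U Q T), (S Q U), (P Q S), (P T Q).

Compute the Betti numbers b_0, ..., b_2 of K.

b_0 = 1, b_1 = 0, b_2 = 1.

Fix the vertex order P < Q < R < S < T < U and write every simplex with vertices in increasing order. Then dim K = 2 and the simplices of K are:

  0-simplices (6): P, Q, R, S, T, U
  1-simplices (12): PQ, PR, PS, PT, QS, QT, QU, RS, RT, RU, SU, TU
  2-simplices (8): PQS, PQT, PRS, PRT, QSU, QTU, RSU, RTU

so the chain groups are C_0 ≅ Z^6, C_1 ≅ Z^12, C_2 ≅ Z^8.

∂_1: C_1 → C_0 is given by ∂[p,q] = [q] − [p]. For instance
  ∂RU = U − R.
The resulting 6×12 matrix has rank 5, and its Smith normal form has invariant factors (1,1,1,1,1).

Boundary ∂_2: C_2 → C_1 maps a triangle to the signed sum of its edges. For instance
  ∂QTU = TU − QU + QT,
  ∂RSU = SU − RU + RS.
The resulting 12×8 matrix has rank 7, and its Smith normal form has invariant factors (1,1,1,1,1,1,1).

Reading off H_k = ker ∂_k / im ∂_{k+1}:

  H_0: rank C_0 − rank ∂_1 = 6 − 5 = 1, and the invariant factors of ∂_1 are all 1, so H_0 = Z.
  H_1: rank ker ∂_1 − rank ∂_2 = (12 − 5) − 7 = 0, and the invariant factors of ∂_2 are all 1, so H_1 = 0.
  H_2: rank ker ∂_2 − rank ∂_3 = (8 − 7) − 0 = 1, and there is no ∂_3, so H_2 = Z.

Hence the Betti numbers are b_0 = 1, b_1 = 0, b_2 = 1.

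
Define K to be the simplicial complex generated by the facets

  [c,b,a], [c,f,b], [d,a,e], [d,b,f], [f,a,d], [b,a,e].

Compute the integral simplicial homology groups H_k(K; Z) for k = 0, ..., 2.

Order the vertices as a < b < c < d < e < f. Listing each simplex with vertices in this order, K has dimension 2 with simplices:

  0-simplices (6): a, b, c, d, e, f
  1-simplices (12): ab, ac, ad, ae, af, bc, bd, be, bf, cf, de, df
  2-simplices (6): abc, abe, ade, adf, bcf, bdf

Hence C_0 ≅ Z^6, C_1 ≅ Z^12, C_2 ≅ Z^6.

The boundary map ∂_1: C_1 → C_0 maps an edge to its endpoints' difference, ∂[p,q] = q − p. For instance
  ∂ae = e − a.
This gives a 6×12 integer matrix of rank 5; reducing to Smith normal form yields diagonal entries (1,1,1,1,1).

Boundary ∂_2: C_2 → C_1 maps a triangle to the signed sum of its edges. For instance
  ∂abc = bc − ac + ab,
  ∂ade = de − ae + ad.
The resulting 12×6 matrix has rank 6, and its Smith normal form has invariant factors (1,1,1,1,1,1).

Now H_k = ker ∂_k / im ∂_{k+1}, so:

  H_0: rank C_0 − rank ∂_1 = 6 − 5 = 1, and the invariant factors of ∂_1 are all 1, so H_0 = Z.
  H_1: rank ker ∂_1 − rank ∂_2 = (12 − 5) − 6 = 1, and the invariant factors of ∂_2 are all 1, so H_1 = Z.
  H_2: rank ker ∂_2 − rank ∂_3 = (6 − 6) − 0 = 0, and there is no ∂_3, so H_2 = 0.

H_0 ≅ Z,  H_1 ≅ Z,  H_2 = 0.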